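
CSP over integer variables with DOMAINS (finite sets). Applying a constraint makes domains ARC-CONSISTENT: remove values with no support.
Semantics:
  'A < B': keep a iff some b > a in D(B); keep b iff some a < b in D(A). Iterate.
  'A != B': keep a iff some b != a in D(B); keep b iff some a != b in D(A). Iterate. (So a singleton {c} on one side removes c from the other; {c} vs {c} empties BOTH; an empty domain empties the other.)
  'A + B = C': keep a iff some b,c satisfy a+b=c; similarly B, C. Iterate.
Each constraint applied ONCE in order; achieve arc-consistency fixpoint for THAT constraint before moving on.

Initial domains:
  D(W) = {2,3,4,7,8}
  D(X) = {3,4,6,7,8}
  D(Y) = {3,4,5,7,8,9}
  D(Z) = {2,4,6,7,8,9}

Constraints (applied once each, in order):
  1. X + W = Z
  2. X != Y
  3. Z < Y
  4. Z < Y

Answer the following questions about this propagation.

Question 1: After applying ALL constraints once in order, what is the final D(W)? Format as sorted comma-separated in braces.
Answer: {2,3,4}

Derivation:
Constraint 1 (X + W = Z) on D(X)={3,4,6,7,8} D(W)={2,3,4,7,8} D(Z)={2,4,6,7,8,9}: X {3,4,6,7,8}->{3,4,6,7}; W {2,3,4,7,8}->{2,3,4}; Z {2,4,6,7,8,9}->{6,7,8,9}
Constraint 2 (X != Y) on D(X)={3,4,6,7} D(Y)={3,4,5,7,8,9}: no change
Constraint 3 (Z < Y) on D(Z)={6,7,8,9} D(Y)={3,4,5,7,8,9}: Z {6,7,8,9}->{6,7,8}; Y {3,4,5,7,8,9}->{7,8,9}
Constraint 4 (Z < Y) on D(Z)={6,7,8} D(Y)={7,8,9}: no change
So after all 4 constraints: D(W) = {2,3,4}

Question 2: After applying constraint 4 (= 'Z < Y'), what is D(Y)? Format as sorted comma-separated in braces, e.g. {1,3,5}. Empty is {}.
Answer: {7,8,9}

Derivation:
Constraint 1 (X + W = Z) on D(X)={3,4,6,7,8} D(W)={2,3,4,7,8} D(Z)={2,4,6,7,8,9}: X {3,4,6,7,8}->{3,4,6,7}; W {2,3,4,7,8}->{2,3,4}; Z {2,4,6,7,8,9}->{6,7,8,9}
Constraint 2 (X != Y) on D(X)={3,4,6,7} D(Y)={3,4,5,7,8,9}: no change
Constraint 3 (Z < Y) on D(Z)={6,7,8,9} D(Y)={3,4,5,7,8,9}: Z {6,7,8,9}->{6,7,8}; Y {3,4,5,7,8,9}->{7,8,9}
Constraint 4 (Z < Y) on D(Z)={6,7,8} D(Y)={7,8,9}: no change
So after constraint 4: D(Y) = {7,8,9}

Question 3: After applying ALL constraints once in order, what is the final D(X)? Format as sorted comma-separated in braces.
Constraint 1 (X + W = Z) on D(X)={3,4,6,7,8} D(W)={2,3,4,7,8} D(Z)={2,4,6,7,8,9}: X {3,4,6,7,8}->{3,4,6,7}; W {2,3,4,7,8}->{2,3,4}; Z {2,4,6,7,8,9}->{6,7,8,9}
Constraint 2 (X != Y) on D(X)={3,4,6,7} D(Y)={3,4,5,7,8,9}: no change
Constraint 3 (Z < Y) on D(Z)={6,7,8,9} D(Y)={3,4,5,7,8,9}: Z {6,7,8,9}->{6,7,8}; Y {3,4,5,7,8,9}->{7,8,9}
Constraint 4 (Z < Y) on D(Z)={6,7,8} D(Y)={7,8,9}: no change
So after all 4 constraints: D(X) = {3,4,6,7}

Answer: {3,4,6,7}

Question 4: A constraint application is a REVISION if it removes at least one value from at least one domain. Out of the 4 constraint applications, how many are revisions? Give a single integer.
Constraint 1 (X + W = Z) on D(X)={3,4,6,7,8} D(W)={2,3,4,7,8} D(Z)={2,4,6,7,8,9}: X {3,4,6,7,8}->{3,4,6,7}; W {2,3,4,7,8}->{2,3,4}; Z {2,4,6,7,8,9}->{6,7,8,9} => REVISION
Constraint 2 (X != Y) on D(X)={3,4,6,7} D(Y)={3,4,5,7,8,9}: no change => not a revision
Constraint 3 (Z < Y) on D(Z)={6,7,8,9} D(Y)={3,4,5,7,8,9}: Z {6,7,8,9}->{6,7,8}; Y {3,4,5,7,8,9}->{7,8,9} => REVISION
Constraint 4 (Z < Y) on D(Z)={6,7,8} D(Y)={7,8,9}: no change => not a revision
Total revisions = 2

Answer: 2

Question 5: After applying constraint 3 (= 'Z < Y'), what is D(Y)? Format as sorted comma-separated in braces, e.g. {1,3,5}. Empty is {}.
Answer: {7,8,9}

Derivation:
Constraint 1 (X + W = Z) on D(X)={3,4,6,7,8} D(W)={2,3,4,7,8} D(Z)={2,4,6,7,8,9}: X {3,4,6,7,8}->{3,4,6,7}; W {2,3,4,7,8}->{2,3,4}; Z {2,4,6,7,8,9}->{6,7,8,9}
Constraint 2 (X != Y) on D(X)={3,4,6,7} D(Y)={3,4,5,7,8,9}: no change
Constraint 3 (Z < Y) on D(Z)={6,7,8,9} D(Y)={3,4,5,7,8,9}: Z {6,7,8,9}->{6,7,8}; Y {3,4,5,7,8,9}->{7,8,9}
So after constraint 3: D(Y) = {7,8,9}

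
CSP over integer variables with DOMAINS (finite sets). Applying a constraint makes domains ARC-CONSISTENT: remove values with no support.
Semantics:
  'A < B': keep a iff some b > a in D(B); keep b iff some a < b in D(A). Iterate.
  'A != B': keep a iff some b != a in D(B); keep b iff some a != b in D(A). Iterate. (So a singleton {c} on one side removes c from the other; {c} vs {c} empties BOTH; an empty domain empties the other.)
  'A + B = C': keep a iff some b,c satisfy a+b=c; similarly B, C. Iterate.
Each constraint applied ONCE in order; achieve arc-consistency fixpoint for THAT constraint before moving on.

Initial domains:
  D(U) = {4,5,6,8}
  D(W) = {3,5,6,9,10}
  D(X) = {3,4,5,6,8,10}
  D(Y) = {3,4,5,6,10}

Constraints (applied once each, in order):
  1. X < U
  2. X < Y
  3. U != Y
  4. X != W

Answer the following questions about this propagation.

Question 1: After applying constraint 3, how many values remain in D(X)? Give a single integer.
Answer: 4

Derivation:
Constraint 1 (X < U) on D(X)={3,4,5,6,8,10} D(U)={4,5,6,8}: X {3,4,5,6,8,10}->{3,4,5,6}
Constraint 2 (X < Y) on D(X)={3,4,5,6} D(Y)={3,4,5,6,10}: Y {3,4,5,6,10}->{4,5,6,10}
Constraint 3 (U != Y) on D(U)={4,5,6,8} D(Y)={4,5,6,10}: no change
So after constraint 3: D(X)={3,4,5,6}, size = 4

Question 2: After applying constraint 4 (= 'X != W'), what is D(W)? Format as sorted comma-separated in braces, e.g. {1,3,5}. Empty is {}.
Answer: {3,5,6,9,10}

Derivation:
Constraint 1 (X < U) on D(X)={3,4,5,6,8,10} D(U)={4,5,6,8}: X {3,4,5,6,8,10}->{3,4,5,6}
Constraint 2 (X < Y) on D(X)={3,4,5,6} D(Y)={3,4,5,6,10}: Y {3,4,5,6,10}->{4,5,6,10}
Constraint 3 (U != Y) on D(U)={4,5,6,8} D(Y)={4,5,6,10}: no change
Constraint 4 (X != W) on D(X)={3,4,5,6} D(W)={3,5,6,9,10}: no change
So after constraint 4: D(W) = {3,5,6,9,10}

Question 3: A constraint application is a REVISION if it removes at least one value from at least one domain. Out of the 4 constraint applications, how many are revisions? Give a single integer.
Constraint 1 (X < U) on D(X)={3,4,5,6,8,10} D(U)={4,5,6,8}: X {3,4,5,6,8,10}->{3,4,5,6} => REVISION
Constraint 2 (X < Y) on D(X)={3,4,5,6} D(Y)={3,4,5,6,10}: Y {3,4,5,6,10}->{4,5,6,10} => REVISION
Constraint 3 (U != Y) on D(U)={4,5,6,8} D(Y)={4,5,6,10}: no change => not a revision
Constraint 4 (X != W) on D(X)={3,4,5,6} D(W)={3,5,6,9,10}: no change => not a revision
Total revisions = 2

Answer: 2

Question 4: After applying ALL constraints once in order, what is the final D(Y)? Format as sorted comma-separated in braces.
Answer: {4,5,6,10}

Derivation:
Constraint 1 (X < U) on D(X)={3,4,5,6,8,10} D(U)={4,5,6,8}: X {3,4,5,6,8,10}->{3,4,5,6}
Constraint 2 (X < Y) on D(X)={3,4,5,6} D(Y)={3,4,5,6,10}: Y {3,4,5,6,10}->{4,5,6,10}
Constraint 3 (U != Y) on D(U)={4,5,6,8} D(Y)={4,5,6,10}: no change
Constraint 4 (X != W) on D(X)={3,4,5,6} D(W)={3,5,6,9,10}: no change
So after all 4 constraints: D(Y) = {4,5,6,10}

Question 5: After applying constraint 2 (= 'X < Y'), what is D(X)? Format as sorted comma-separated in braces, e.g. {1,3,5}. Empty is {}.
Answer: {3,4,5,6}

Derivation:
Constraint 1 (X < U) on D(X)={3,4,5,6,8,10} D(U)={4,5,6,8}: X {3,4,5,6,8,10}->{3,4,5,6}
Constraint 2 (X < Y) on D(X)={3,4,5,6} D(Y)={3,4,5,6,10}: Y {3,4,5,6,10}->{4,5,6,10}
So after constraint 2: D(X) = {3,4,5,6}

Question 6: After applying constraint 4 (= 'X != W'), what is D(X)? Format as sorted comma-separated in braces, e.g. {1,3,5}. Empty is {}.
Constraint 1 (X < U) on D(X)={3,4,5,6,8,10} D(U)={4,5,6,8}: X {3,4,5,6,8,10}->{3,4,5,6}
Constraint 2 (X < Y) on D(X)={3,4,5,6} D(Y)={3,4,5,6,10}: Y {3,4,5,6,10}->{4,5,6,10}
Constraint 3 (U != Y) on D(U)={4,5,6,8} D(Y)={4,5,6,10}: no change
Constraint 4 (X != W) on D(X)={3,4,5,6} D(W)={3,5,6,9,10}: no change
So after constraint 4: D(X) = {3,4,5,6}

Answer: {3,4,5,6}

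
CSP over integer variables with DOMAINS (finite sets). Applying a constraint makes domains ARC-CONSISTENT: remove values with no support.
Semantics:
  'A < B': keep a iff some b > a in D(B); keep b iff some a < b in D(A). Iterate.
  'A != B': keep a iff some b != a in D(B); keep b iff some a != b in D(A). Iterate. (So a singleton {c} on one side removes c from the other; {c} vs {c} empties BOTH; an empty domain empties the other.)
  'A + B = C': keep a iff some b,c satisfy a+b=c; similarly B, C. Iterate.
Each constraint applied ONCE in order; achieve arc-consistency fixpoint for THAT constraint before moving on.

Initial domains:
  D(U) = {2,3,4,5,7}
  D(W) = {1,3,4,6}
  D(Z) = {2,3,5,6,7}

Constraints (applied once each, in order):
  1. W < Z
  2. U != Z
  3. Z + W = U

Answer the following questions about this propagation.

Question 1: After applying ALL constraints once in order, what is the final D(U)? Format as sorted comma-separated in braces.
Answer: {3,4,5,7}

Derivation:
Constraint 1 (W < Z) on D(W)={1,3,4,6} D(Z)={2,3,5,6,7}: no change
Constraint 2 (U != Z) on D(U)={2,3,4,5,7} D(Z)={2,3,5,6,7}: no change
Constraint 3 (Z + W = U) on D(Z)={2,3,5,6,7} D(W)={1,3,4,6} D(U)={2,3,4,5,7}: Z {2,3,5,6,7}->{2,3,6}; W {1,3,4,6}->{1,3,4}; U {2,3,4,5,7}->{3,4,5,7}
So after all 3 constraints: D(U) = {3,4,5,7}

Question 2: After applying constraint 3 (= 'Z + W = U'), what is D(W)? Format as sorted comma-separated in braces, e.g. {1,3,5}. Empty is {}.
Answer: {1,3,4}

Derivation:
Constraint 1 (W < Z) on D(W)={1,3,4,6} D(Z)={2,3,5,6,7}: no change
Constraint 2 (U != Z) on D(U)={2,3,4,5,7} D(Z)={2,3,5,6,7}: no change
Constraint 3 (Z + W = U) on D(Z)={2,3,5,6,7} D(W)={1,3,4,6} D(U)={2,3,4,5,7}: Z {2,3,5,6,7}->{2,3,6}; W {1,3,4,6}->{1,3,4}; U {2,3,4,5,7}->{3,4,5,7}
So after constraint 3: D(W) = {1,3,4}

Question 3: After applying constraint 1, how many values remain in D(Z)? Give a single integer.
Answer: 5

Derivation:
Constraint 1 (W < Z) on D(W)={1,3,4,6} D(Z)={2,3,5,6,7}: no change
So after constraint 1: D(Z)={2,3,5,6,7}, size = 5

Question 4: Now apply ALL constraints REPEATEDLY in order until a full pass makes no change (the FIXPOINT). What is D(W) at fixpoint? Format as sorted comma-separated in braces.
pass 0 (initial): D(W)={1,3,4,6}
pass 1: U {2,3,4,5,7}->{3,4,5,7}; W {1,3,4,6}->{1,3,4}; Z {2,3,5,6,7}->{2,3,6}
pass 2: no change
Fixpoint after 2 passes: D(W) = {1,3,4}

Answer: {1,3,4}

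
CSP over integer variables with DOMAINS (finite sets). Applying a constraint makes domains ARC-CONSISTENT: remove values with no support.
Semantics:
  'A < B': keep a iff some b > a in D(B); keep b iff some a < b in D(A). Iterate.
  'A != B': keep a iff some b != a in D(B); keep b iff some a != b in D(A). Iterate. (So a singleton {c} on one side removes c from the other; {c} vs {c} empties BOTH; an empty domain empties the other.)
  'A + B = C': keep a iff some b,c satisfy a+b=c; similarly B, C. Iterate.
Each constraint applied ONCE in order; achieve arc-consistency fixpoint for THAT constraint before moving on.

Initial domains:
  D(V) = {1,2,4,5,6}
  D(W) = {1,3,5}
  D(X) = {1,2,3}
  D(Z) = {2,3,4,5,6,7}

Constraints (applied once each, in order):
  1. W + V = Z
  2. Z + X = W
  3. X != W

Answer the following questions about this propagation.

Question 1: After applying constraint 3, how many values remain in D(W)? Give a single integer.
Answer: 2

Derivation:
Constraint 1 (W + V = Z) on D(W)={1,3,5} D(V)={1,2,4,5,6} D(Z)={2,3,4,5,6,7}: no change
Constraint 2 (Z + X = W) on D(Z)={2,3,4,5,6,7} D(X)={1,2,3} D(W)={1,3,5}: Z {2,3,4,5,6,7}->{2,3,4}; W {1,3,5}->{3,5}
Constraint 3 (X != W) on D(X)={1,2,3} D(W)={3,5}: no change
So after constraint 3: D(W)={3,5}, size = 2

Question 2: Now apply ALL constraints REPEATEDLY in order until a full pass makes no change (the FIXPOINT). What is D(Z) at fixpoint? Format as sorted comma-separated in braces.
Answer: {}

Derivation:
pass 0 (initial): D(Z)={2,3,4,5,6,7}
pass 1: W {1,3,5}->{3,5}; Z {2,3,4,5,6,7}->{2,3,4}
pass 2: V {1,2,4,5,6}->{1}; W {3,5}->{}; X {1,2,3}->{}; Z {2,3,4}->{}
pass 3: V {1}->{}
pass 4: no change
Fixpoint after 4 passes: D(Z) = {}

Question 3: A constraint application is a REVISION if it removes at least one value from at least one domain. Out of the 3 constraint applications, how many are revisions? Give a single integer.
Answer: 1

Derivation:
Constraint 1 (W + V = Z) on D(W)={1,3,5} D(V)={1,2,4,5,6} D(Z)={2,3,4,5,6,7}: no change => not a revision
Constraint 2 (Z + X = W) on D(Z)={2,3,4,5,6,7} D(X)={1,2,3} D(W)={1,3,5}: Z {2,3,4,5,6,7}->{2,3,4}; W {1,3,5}->{3,5} => REVISION
Constraint 3 (X != W) on D(X)={1,2,3} D(W)={3,5}: no change => not a revision
Total revisions = 1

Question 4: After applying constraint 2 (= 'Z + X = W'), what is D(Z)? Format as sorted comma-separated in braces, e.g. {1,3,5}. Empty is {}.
Answer: {2,3,4}

Derivation:
Constraint 1 (W + V = Z) on D(W)={1,3,5} D(V)={1,2,4,5,6} D(Z)={2,3,4,5,6,7}: no change
Constraint 2 (Z + X = W) on D(Z)={2,3,4,5,6,7} D(X)={1,2,3} D(W)={1,3,5}: Z {2,3,4,5,6,7}->{2,3,4}; W {1,3,5}->{3,5}
So after constraint 2: D(Z) = {2,3,4}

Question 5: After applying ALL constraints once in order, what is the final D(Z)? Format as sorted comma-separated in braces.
Answer: {2,3,4}

Derivation:
Constraint 1 (W + V = Z) on D(W)={1,3,5} D(V)={1,2,4,5,6} D(Z)={2,3,4,5,6,7}: no change
Constraint 2 (Z + X = W) on D(Z)={2,3,4,5,6,7} D(X)={1,2,3} D(W)={1,3,5}: Z {2,3,4,5,6,7}->{2,3,4}; W {1,3,5}->{3,5}
Constraint 3 (X != W) on D(X)={1,2,3} D(W)={3,5}: no change
So after all 3 constraints: D(Z) = {2,3,4}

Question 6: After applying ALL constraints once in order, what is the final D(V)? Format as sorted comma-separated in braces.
Answer: {1,2,4,5,6}

Derivation:
Constraint 1 (W + V = Z) on D(W)={1,3,5} D(V)={1,2,4,5,6} D(Z)={2,3,4,5,6,7}: no change
Constraint 2 (Z + X = W) on D(Z)={2,3,4,5,6,7} D(X)={1,2,3} D(W)={1,3,5}: Z {2,3,4,5,6,7}->{2,3,4}; W {1,3,5}->{3,5}
Constraint 3 (X != W) on D(X)={1,2,3} D(W)={3,5}: no change
So after all 3 constraints: D(V) = {1,2,4,5,6}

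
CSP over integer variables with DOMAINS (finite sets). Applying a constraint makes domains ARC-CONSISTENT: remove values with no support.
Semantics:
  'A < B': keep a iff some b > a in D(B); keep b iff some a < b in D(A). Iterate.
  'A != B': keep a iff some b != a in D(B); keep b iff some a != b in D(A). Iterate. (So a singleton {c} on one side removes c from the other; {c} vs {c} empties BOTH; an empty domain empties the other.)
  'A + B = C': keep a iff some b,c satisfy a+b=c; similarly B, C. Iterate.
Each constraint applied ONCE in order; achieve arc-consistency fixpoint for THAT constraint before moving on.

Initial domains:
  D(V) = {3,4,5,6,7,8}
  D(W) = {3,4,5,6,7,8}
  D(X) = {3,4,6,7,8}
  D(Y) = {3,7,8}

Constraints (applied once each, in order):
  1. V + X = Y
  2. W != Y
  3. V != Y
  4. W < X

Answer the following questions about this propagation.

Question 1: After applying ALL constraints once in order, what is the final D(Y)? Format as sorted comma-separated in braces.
Constraint 1 (V + X = Y) on D(V)={3,4,5,6,7,8} D(X)={3,4,6,7,8} D(Y)={3,7,8}: V {3,4,5,6,7,8}->{3,4,5}; X {3,4,6,7,8}->{3,4}; Y {3,7,8}->{7,8}
Constraint 2 (W != Y) on D(W)={3,4,5,6,7,8} D(Y)={7,8}: no change
Constraint 3 (V != Y) on D(V)={3,4,5} D(Y)={7,8}: no change
Constraint 4 (W < X) on D(W)={3,4,5,6,7,8} D(X)={3,4}: W {3,4,5,6,7,8}->{3}; X {3,4}->{4}
So after all 4 constraints: D(Y) = {7,8}

Answer: {7,8}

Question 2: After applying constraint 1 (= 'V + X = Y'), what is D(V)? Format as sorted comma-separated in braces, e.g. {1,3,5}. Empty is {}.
Answer: {3,4,5}

Derivation:
Constraint 1 (V + X = Y) on D(V)={3,4,5,6,7,8} D(X)={3,4,6,7,8} D(Y)={3,7,8}: V {3,4,5,6,7,8}->{3,4,5}; X {3,4,6,7,8}->{3,4}; Y {3,7,8}->{7,8}
So after constraint 1: D(V) = {3,4,5}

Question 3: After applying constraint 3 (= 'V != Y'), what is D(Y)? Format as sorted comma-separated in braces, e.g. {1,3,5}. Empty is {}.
Constraint 1 (V + X = Y) on D(V)={3,4,5,6,7,8} D(X)={3,4,6,7,8} D(Y)={3,7,8}: V {3,4,5,6,7,8}->{3,4,5}; X {3,4,6,7,8}->{3,4}; Y {3,7,8}->{7,8}
Constraint 2 (W != Y) on D(W)={3,4,5,6,7,8} D(Y)={7,8}: no change
Constraint 3 (V != Y) on D(V)={3,4,5} D(Y)={7,8}: no change
So after constraint 3: D(Y) = {7,8}

Answer: {7,8}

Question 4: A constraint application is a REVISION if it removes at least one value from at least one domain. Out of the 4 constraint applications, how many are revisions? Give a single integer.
Answer: 2

Derivation:
Constraint 1 (V + X = Y) on D(V)={3,4,5,6,7,8} D(X)={3,4,6,7,8} D(Y)={3,7,8}: V {3,4,5,6,7,8}->{3,4,5}; X {3,4,6,7,8}->{3,4}; Y {3,7,8}->{7,8} => REVISION
Constraint 2 (W != Y) on D(W)={3,4,5,6,7,8} D(Y)={7,8}: no change => not a revision
Constraint 3 (V != Y) on D(V)={3,4,5} D(Y)={7,8}: no change => not a revision
Constraint 4 (W < X) on D(W)={3,4,5,6,7,8} D(X)={3,4}: W {3,4,5,6,7,8}->{3}; X {3,4}->{4} => REVISION
Total revisions = 2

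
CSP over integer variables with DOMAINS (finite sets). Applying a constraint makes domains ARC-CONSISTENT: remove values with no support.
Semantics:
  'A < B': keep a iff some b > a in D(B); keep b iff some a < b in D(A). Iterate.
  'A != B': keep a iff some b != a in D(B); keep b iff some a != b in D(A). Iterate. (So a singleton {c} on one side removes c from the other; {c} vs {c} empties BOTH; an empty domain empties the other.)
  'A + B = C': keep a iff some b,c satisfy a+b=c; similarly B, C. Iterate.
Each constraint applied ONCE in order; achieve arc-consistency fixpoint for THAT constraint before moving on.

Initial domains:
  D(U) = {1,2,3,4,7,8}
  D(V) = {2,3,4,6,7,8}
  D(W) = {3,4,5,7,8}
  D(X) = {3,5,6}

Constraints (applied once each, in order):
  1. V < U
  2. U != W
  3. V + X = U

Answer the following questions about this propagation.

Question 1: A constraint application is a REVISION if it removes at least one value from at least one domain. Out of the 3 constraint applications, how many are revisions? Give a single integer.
Constraint 1 (V < U) on D(V)={2,3,4,6,7,8} D(U)={1,2,3,4,7,8}: V {2,3,4,6,7,8}->{2,3,4,6,7}; U {1,2,3,4,7,8}->{3,4,7,8} => REVISION
Constraint 2 (U != W) on D(U)={3,4,7,8} D(W)={3,4,5,7,8}: no change => not a revision
Constraint 3 (V + X = U) on D(V)={2,3,4,6,7} D(X)={3,5,6} D(U)={3,4,7,8}: V {2,3,4,6,7}->{2,3,4}; U {3,4,7,8}->{7,8} => REVISION
Total revisions = 2

Answer: 2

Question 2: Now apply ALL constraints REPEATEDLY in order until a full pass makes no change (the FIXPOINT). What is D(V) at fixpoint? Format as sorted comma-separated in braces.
Answer: {2,3,4}

Derivation:
pass 0 (initial): D(V)={2,3,4,6,7,8}
pass 1: U {1,2,3,4,7,8}->{7,8}; V {2,3,4,6,7,8}->{2,3,4}
pass 2: no change
Fixpoint after 2 passes: D(V) = {2,3,4}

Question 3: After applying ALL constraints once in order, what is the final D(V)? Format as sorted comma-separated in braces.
Answer: {2,3,4}

Derivation:
Constraint 1 (V < U) on D(V)={2,3,4,6,7,8} D(U)={1,2,3,4,7,8}: V {2,3,4,6,7,8}->{2,3,4,6,7}; U {1,2,3,4,7,8}->{3,4,7,8}
Constraint 2 (U != W) on D(U)={3,4,7,8} D(W)={3,4,5,7,8}: no change
Constraint 3 (V + X = U) on D(V)={2,3,4,6,7} D(X)={3,5,6} D(U)={3,4,7,8}: V {2,3,4,6,7}->{2,3,4}; U {3,4,7,8}->{7,8}
So after all 3 constraints: D(V) = {2,3,4}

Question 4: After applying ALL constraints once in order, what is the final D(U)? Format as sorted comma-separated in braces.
Answer: {7,8}

Derivation:
Constraint 1 (V < U) on D(V)={2,3,4,6,7,8} D(U)={1,2,3,4,7,8}: V {2,3,4,6,7,8}->{2,3,4,6,7}; U {1,2,3,4,7,8}->{3,4,7,8}
Constraint 2 (U != W) on D(U)={3,4,7,8} D(W)={3,4,5,7,8}: no change
Constraint 3 (V + X = U) on D(V)={2,3,4,6,7} D(X)={3,5,6} D(U)={3,4,7,8}: V {2,3,4,6,7}->{2,3,4}; U {3,4,7,8}->{7,8}
So after all 3 constraints: D(U) = {7,8}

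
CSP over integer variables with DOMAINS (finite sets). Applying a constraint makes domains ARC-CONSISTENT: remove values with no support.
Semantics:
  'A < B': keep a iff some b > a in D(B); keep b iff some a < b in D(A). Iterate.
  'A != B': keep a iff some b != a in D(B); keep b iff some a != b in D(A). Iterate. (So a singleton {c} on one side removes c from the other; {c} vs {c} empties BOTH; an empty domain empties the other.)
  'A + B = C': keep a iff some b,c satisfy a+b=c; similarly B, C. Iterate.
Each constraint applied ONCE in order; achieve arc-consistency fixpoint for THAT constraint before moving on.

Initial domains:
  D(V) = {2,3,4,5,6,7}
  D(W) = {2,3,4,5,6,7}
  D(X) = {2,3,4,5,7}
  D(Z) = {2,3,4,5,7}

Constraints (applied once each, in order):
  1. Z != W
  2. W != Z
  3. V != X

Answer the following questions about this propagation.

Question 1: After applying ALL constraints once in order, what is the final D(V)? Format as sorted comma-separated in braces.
Answer: {2,3,4,5,6,7}

Derivation:
Constraint 1 (Z != W) on D(Z)={2,3,4,5,7} D(W)={2,3,4,5,6,7}: no change
Constraint 2 (W != Z) on D(W)={2,3,4,5,6,7} D(Z)={2,3,4,5,7}: no change
Constraint 3 (V != X) on D(V)={2,3,4,5,6,7} D(X)={2,3,4,5,7}: no change
So after all 3 constraints: D(V) = {2,3,4,5,6,7}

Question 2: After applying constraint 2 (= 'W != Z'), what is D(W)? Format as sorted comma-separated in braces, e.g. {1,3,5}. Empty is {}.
Constraint 1 (Z != W) on D(Z)={2,3,4,5,7} D(W)={2,3,4,5,6,7}: no change
Constraint 2 (W != Z) on D(W)={2,3,4,5,6,7} D(Z)={2,3,4,5,7}: no change
So after constraint 2: D(W) = {2,3,4,5,6,7}

Answer: {2,3,4,5,6,7}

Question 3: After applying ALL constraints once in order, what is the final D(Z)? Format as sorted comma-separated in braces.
Answer: {2,3,4,5,7}

Derivation:
Constraint 1 (Z != W) on D(Z)={2,3,4,5,7} D(W)={2,3,4,5,6,7}: no change
Constraint 2 (W != Z) on D(W)={2,3,4,5,6,7} D(Z)={2,3,4,5,7}: no change
Constraint 3 (V != X) on D(V)={2,3,4,5,6,7} D(X)={2,3,4,5,7}: no change
So after all 3 constraints: D(Z) = {2,3,4,5,7}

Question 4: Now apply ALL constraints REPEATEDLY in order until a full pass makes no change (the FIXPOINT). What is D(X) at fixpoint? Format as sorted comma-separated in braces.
pass 0 (initial): D(X)={2,3,4,5,7}
pass 1: no change
Fixpoint after 1 passes: D(X) = {2,3,4,5,7}

Answer: {2,3,4,5,7}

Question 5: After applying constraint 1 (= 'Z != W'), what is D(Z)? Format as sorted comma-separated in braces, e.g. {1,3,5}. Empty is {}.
Answer: {2,3,4,5,7}

Derivation:
Constraint 1 (Z != W) on D(Z)={2,3,4,5,7} D(W)={2,3,4,5,6,7}: no change
So after constraint 1: D(Z) = {2,3,4,5,7}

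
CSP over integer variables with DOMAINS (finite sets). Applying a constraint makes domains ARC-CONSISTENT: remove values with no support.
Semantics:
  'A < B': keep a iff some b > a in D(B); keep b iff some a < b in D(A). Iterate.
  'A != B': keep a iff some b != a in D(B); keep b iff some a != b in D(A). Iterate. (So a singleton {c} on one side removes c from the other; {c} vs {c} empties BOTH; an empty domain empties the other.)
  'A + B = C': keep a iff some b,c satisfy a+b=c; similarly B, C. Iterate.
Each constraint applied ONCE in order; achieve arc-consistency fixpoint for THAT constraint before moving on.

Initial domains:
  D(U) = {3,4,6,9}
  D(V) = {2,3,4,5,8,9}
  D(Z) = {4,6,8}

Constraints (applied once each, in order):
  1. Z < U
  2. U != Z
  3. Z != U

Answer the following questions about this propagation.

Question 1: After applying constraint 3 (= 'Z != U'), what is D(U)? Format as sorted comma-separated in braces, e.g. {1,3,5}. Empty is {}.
Constraint 1 (Z < U) on D(Z)={4,6,8} D(U)={3,4,6,9}: U {3,4,6,9}->{6,9}
Constraint 2 (U != Z) on D(U)={6,9} D(Z)={4,6,8}: no change
Constraint 3 (Z != U) on D(Z)={4,6,8} D(U)={6,9}: no change
So after constraint 3: D(U) = {6,9}

Answer: {6,9}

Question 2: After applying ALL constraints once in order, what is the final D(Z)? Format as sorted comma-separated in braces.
Answer: {4,6,8}

Derivation:
Constraint 1 (Z < U) on D(Z)={4,6,8} D(U)={3,4,6,9}: U {3,4,6,9}->{6,9}
Constraint 2 (U != Z) on D(U)={6,9} D(Z)={4,6,8}: no change
Constraint 3 (Z != U) on D(Z)={4,6,8} D(U)={6,9}: no change
So after all 3 constraints: D(Z) = {4,6,8}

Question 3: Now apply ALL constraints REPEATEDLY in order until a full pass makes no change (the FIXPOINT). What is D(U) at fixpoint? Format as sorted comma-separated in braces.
pass 0 (initial): D(U)={3,4,6,9}
pass 1: U {3,4,6,9}->{6,9}
pass 2: no change
Fixpoint after 2 passes: D(U) = {6,9}

Answer: {6,9}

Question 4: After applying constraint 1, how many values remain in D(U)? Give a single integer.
Answer: 2

Derivation:
Constraint 1 (Z < U) on D(Z)={4,6,8} D(U)={3,4,6,9}: U {3,4,6,9}->{6,9}
So after constraint 1: D(U)={6,9}, size = 2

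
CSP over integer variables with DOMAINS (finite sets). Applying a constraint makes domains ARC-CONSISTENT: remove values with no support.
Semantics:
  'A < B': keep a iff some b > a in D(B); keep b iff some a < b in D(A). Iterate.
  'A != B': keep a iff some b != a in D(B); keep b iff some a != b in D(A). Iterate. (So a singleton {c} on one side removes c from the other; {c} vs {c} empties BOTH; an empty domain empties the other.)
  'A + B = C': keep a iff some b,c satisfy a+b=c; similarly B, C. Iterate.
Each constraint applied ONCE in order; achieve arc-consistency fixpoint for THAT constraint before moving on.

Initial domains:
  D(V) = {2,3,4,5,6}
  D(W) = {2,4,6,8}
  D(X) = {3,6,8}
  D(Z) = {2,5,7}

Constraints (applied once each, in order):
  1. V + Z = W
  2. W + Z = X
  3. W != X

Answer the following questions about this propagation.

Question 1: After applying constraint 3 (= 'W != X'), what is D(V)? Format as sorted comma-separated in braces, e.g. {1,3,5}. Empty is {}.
Constraint 1 (V + Z = W) on D(V)={2,3,4,5,6} D(Z)={2,5,7} D(W)={2,4,6,8}: V {2,3,4,5,6}->{2,3,4,6}; Z {2,5,7}->{2,5}; W {2,4,6,8}->{4,6,8}
Constraint 2 (W + Z = X) on D(W)={4,6,8} D(Z)={2,5} D(X)={3,6,8}: W {4,6,8}->{4,6}; Z {2,5}->{2}; X {3,6,8}->{6,8}
Constraint 3 (W != X) on D(W)={4,6} D(X)={6,8}: no change
So after constraint 3: D(V) = {2,3,4,6}

Answer: {2,3,4,6}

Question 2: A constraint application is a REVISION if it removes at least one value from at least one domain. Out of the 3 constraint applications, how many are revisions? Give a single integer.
Answer: 2

Derivation:
Constraint 1 (V + Z = W) on D(V)={2,3,4,5,6} D(Z)={2,5,7} D(W)={2,4,6,8}: V {2,3,4,5,6}->{2,3,4,6}; Z {2,5,7}->{2,5}; W {2,4,6,8}->{4,6,8} => REVISION
Constraint 2 (W + Z = X) on D(W)={4,6,8} D(Z)={2,5} D(X)={3,6,8}: W {4,6,8}->{4,6}; Z {2,5}->{2}; X {3,6,8}->{6,8} => REVISION
Constraint 3 (W != X) on D(W)={4,6} D(X)={6,8}: no change => not a revision
Total revisions = 2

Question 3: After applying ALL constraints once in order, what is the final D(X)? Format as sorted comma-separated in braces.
Constraint 1 (V + Z = W) on D(V)={2,3,4,5,6} D(Z)={2,5,7} D(W)={2,4,6,8}: V {2,3,4,5,6}->{2,3,4,6}; Z {2,5,7}->{2,5}; W {2,4,6,8}->{4,6,8}
Constraint 2 (W + Z = X) on D(W)={4,6,8} D(Z)={2,5} D(X)={3,6,8}: W {4,6,8}->{4,6}; Z {2,5}->{2}; X {3,6,8}->{6,8}
Constraint 3 (W != X) on D(W)={4,6} D(X)={6,8}: no change
So after all 3 constraints: D(X) = {6,8}

Answer: {6,8}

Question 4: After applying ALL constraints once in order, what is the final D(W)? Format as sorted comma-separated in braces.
Answer: {4,6}

Derivation:
Constraint 1 (V + Z = W) on D(V)={2,3,4,5,6} D(Z)={2,5,7} D(W)={2,4,6,8}: V {2,3,4,5,6}->{2,3,4,6}; Z {2,5,7}->{2,5}; W {2,4,6,8}->{4,6,8}
Constraint 2 (W + Z = X) on D(W)={4,6,8} D(Z)={2,5} D(X)={3,6,8}: W {4,6,8}->{4,6}; Z {2,5}->{2}; X {3,6,8}->{6,8}
Constraint 3 (W != X) on D(W)={4,6} D(X)={6,8}: no change
So after all 3 constraints: D(W) = {4,6}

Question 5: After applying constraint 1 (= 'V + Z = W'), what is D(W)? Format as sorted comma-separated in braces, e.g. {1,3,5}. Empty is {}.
Constraint 1 (V + Z = W) on D(V)={2,3,4,5,6} D(Z)={2,5,7} D(W)={2,4,6,8}: V {2,3,4,5,6}->{2,3,4,6}; Z {2,5,7}->{2,5}; W {2,4,6,8}->{4,6,8}
So after constraint 1: D(W) = {4,6,8}

Answer: {4,6,8}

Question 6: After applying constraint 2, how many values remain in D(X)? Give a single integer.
Answer: 2

Derivation:
Constraint 1 (V + Z = W) on D(V)={2,3,4,5,6} D(Z)={2,5,7} D(W)={2,4,6,8}: V {2,3,4,5,6}->{2,3,4,6}; Z {2,5,7}->{2,5}; W {2,4,6,8}->{4,6,8}
Constraint 2 (W + Z = X) on D(W)={4,6,8} D(Z)={2,5} D(X)={3,6,8}: W {4,6,8}->{4,6}; Z {2,5}->{2}; X {3,6,8}->{6,8}
So after constraint 2: D(X)={6,8}, size = 2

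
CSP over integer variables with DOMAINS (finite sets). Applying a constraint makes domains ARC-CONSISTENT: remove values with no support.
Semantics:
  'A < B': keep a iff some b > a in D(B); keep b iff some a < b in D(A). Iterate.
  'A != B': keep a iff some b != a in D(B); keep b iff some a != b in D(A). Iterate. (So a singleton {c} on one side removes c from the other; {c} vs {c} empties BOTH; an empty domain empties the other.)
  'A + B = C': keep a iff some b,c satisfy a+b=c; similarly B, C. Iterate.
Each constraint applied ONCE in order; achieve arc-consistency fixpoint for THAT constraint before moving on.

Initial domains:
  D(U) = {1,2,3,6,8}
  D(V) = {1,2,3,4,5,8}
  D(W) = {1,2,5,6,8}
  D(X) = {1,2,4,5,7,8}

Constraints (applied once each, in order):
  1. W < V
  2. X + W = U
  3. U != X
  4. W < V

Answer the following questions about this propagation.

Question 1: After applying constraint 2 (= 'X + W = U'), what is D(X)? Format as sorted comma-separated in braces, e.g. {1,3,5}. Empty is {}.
Constraint 1 (W < V) on D(W)={1,2,5,6,8} D(V)={1,2,3,4,5,8}: W {1,2,5,6,8}->{1,2,5,6}; V {1,2,3,4,5,8}->{2,3,4,5,8}
Constraint 2 (X + W = U) on D(X)={1,2,4,5,7,8} D(W)={1,2,5,6} D(U)={1,2,3,6,8}: X {1,2,4,5,7,8}->{1,2,4,5,7}; U {1,2,3,6,8}->{2,3,6,8}
So after constraint 2: D(X) = {1,2,4,5,7}

Answer: {1,2,4,5,7}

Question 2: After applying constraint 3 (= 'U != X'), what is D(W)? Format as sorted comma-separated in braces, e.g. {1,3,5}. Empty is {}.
Constraint 1 (W < V) on D(W)={1,2,5,6,8} D(V)={1,2,3,4,5,8}: W {1,2,5,6,8}->{1,2,5,6}; V {1,2,3,4,5,8}->{2,3,4,5,8}
Constraint 2 (X + W = U) on D(X)={1,2,4,5,7,8} D(W)={1,2,5,6} D(U)={1,2,3,6,8}: X {1,2,4,5,7,8}->{1,2,4,5,7}; U {1,2,3,6,8}->{2,3,6,8}
Constraint 3 (U != X) on D(U)={2,3,6,8} D(X)={1,2,4,5,7}: no change
So after constraint 3: D(W) = {1,2,5,6}

Answer: {1,2,5,6}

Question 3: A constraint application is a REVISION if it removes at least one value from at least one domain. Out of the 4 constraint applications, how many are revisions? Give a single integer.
Constraint 1 (W < V) on D(W)={1,2,5,6,8} D(V)={1,2,3,4,5,8}: W {1,2,5,6,8}->{1,2,5,6}; V {1,2,3,4,5,8}->{2,3,4,5,8} => REVISION
Constraint 2 (X + W = U) on D(X)={1,2,4,5,7,8} D(W)={1,2,5,6} D(U)={1,2,3,6,8}: X {1,2,4,5,7,8}->{1,2,4,5,7}; U {1,2,3,6,8}->{2,3,6,8} => REVISION
Constraint 3 (U != X) on D(U)={2,3,6,8} D(X)={1,2,4,5,7}: no change => not a revision
Constraint 4 (W < V) on D(W)={1,2,5,6} D(V)={2,3,4,5,8}: no change => not a revision
Total revisions = 2

Answer: 2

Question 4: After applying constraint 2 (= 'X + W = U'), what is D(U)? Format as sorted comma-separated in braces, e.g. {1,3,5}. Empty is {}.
Constraint 1 (W < V) on D(W)={1,2,5,6,8} D(V)={1,2,3,4,5,8}: W {1,2,5,6,8}->{1,2,5,6}; V {1,2,3,4,5,8}->{2,3,4,5,8}
Constraint 2 (X + W = U) on D(X)={1,2,4,5,7,8} D(W)={1,2,5,6} D(U)={1,2,3,6,8}: X {1,2,4,5,7,8}->{1,2,4,5,7}; U {1,2,3,6,8}->{2,3,6,8}
So after constraint 2: D(U) = {2,3,6,8}

Answer: {2,3,6,8}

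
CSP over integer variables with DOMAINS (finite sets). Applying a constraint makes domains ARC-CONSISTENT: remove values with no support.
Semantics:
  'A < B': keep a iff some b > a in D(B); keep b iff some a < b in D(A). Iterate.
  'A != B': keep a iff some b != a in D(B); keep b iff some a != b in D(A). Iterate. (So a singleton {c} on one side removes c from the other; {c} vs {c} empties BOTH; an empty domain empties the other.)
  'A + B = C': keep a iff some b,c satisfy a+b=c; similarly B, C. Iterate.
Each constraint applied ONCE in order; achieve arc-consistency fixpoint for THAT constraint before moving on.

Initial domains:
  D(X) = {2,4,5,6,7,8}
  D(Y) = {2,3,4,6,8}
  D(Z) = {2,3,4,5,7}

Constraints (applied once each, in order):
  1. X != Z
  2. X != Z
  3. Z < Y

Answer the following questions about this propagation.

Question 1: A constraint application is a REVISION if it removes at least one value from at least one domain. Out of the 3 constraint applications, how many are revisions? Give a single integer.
Answer: 1

Derivation:
Constraint 1 (X != Z) on D(X)={2,4,5,6,7,8} D(Z)={2,3,4,5,7}: no change => not a revision
Constraint 2 (X != Z) on D(X)={2,4,5,6,7,8} D(Z)={2,3,4,5,7}: no change => not a revision
Constraint 3 (Z < Y) on D(Z)={2,3,4,5,7} D(Y)={2,3,4,6,8}: Y {2,3,4,6,8}->{3,4,6,8} => REVISION
Total revisions = 1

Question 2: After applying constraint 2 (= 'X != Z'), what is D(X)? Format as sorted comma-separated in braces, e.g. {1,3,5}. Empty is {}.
Constraint 1 (X != Z) on D(X)={2,4,5,6,7,8} D(Z)={2,3,4,5,7}: no change
Constraint 2 (X != Z) on D(X)={2,4,5,6,7,8} D(Z)={2,3,4,5,7}: no change
So after constraint 2: D(X) = {2,4,5,6,7,8}

Answer: {2,4,5,6,7,8}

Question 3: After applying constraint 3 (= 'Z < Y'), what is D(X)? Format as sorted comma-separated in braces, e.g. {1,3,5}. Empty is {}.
Answer: {2,4,5,6,7,8}

Derivation:
Constraint 1 (X != Z) on D(X)={2,4,5,6,7,8} D(Z)={2,3,4,5,7}: no change
Constraint 2 (X != Z) on D(X)={2,4,5,6,7,8} D(Z)={2,3,4,5,7}: no change
Constraint 3 (Z < Y) on D(Z)={2,3,4,5,7} D(Y)={2,3,4,6,8}: Y {2,3,4,6,8}->{3,4,6,8}
So after constraint 3: D(X) = {2,4,5,6,7,8}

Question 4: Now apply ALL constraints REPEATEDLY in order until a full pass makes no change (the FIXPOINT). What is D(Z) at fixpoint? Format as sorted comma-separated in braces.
pass 0 (initial): D(Z)={2,3,4,5,7}
pass 1: Y {2,3,4,6,8}->{3,4,6,8}
pass 2: no change
Fixpoint after 2 passes: D(Z) = {2,3,4,5,7}

Answer: {2,3,4,5,7}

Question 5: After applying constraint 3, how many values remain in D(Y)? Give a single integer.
Constraint 1 (X != Z) on D(X)={2,4,5,6,7,8} D(Z)={2,3,4,5,7}: no change
Constraint 2 (X != Z) on D(X)={2,4,5,6,7,8} D(Z)={2,3,4,5,7}: no change
Constraint 3 (Z < Y) on D(Z)={2,3,4,5,7} D(Y)={2,3,4,6,8}: Y {2,3,4,6,8}->{3,4,6,8}
So after constraint 3: D(Y)={3,4,6,8}, size = 4

Answer: 4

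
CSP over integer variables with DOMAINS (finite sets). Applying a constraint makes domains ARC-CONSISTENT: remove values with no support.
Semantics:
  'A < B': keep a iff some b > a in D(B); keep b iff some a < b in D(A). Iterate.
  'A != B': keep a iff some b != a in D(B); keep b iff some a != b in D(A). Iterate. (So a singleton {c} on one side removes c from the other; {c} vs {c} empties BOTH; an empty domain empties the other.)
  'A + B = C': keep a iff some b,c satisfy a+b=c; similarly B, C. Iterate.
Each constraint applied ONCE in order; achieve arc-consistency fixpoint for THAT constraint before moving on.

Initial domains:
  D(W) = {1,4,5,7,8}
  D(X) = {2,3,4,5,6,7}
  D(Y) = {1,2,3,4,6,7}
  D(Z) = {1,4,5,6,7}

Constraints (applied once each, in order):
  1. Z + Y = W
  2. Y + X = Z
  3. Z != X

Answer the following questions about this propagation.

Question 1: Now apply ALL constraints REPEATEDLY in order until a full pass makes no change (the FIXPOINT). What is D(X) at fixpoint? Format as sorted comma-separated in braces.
Answer: {2,3,4,5,6}

Derivation:
pass 0 (initial): D(X)={2,3,4,5,6,7}
pass 1: W {1,4,5,7,8}->{4,5,7,8}; X {2,3,4,5,6,7}->{2,3,4,5,6}; Y {1,2,3,4,6,7}->{1,2,3,4}; Z {1,4,5,6,7}->{4,5,6,7}
pass 2: W {4,5,7,8}->{5,7,8}
pass 3: no change
Fixpoint after 3 passes: D(X) = {2,3,4,5,6}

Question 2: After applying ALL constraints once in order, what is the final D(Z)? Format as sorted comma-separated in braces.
Answer: {4,5,6,7}

Derivation:
Constraint 1 (Z + Y = W) on D(Z)={1,4,5,6,7} D(Y)={1,2,3,4,6,7} D(W)={1,4,5,7,8}: W {1,4,5,7,8}->{4,5,7,8}
Constraint 2 (Y + X = Z) on D(Y)={1,2,3,4,6,7} D(X)={2,3,4,5,6,7} D(Z)={1,4,5,6,7}: Y {1,2,3,4,6,7}->{1,2,3,4}; X {2,3,4,5,6,7}->{2,3,4,5,6}; Z {1,4,5,6,7}->{4,5,6,7}
Constraint 3 (Z != X) on D(Z)={4,5,6,7} D(X)={2,3,4,5,6}: no change
So after all 3 constraints: D(Z) = {4,5,6,7}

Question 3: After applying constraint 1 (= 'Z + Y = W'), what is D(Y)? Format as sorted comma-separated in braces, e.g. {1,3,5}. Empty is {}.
Answer: {1,2,3,4,6,7}

Derivation:
Constraint 1 (Z + Y = W) on D(Z)={1,4,5,6,7} D(Y)={1,2,3,4,6,7} D(W)={1,4,5,7,8}: W {1,4,5,7,8}->{4,5,7,8}
So after constraint 1: D(Y) = {1,2,3,4,6,7}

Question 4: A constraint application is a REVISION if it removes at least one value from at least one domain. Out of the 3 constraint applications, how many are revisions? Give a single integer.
Constraint 1 (Z + Y = W) on D(Z)={1,4,5,6,7} D(Y)={1,2,3,4,6,7} D(W)={1,4,5,7,8}: W {1,4,5,7,8}->{4,5,7,8} => REVISION
Constraint 2 (Y + X = Z) on D(Y)={1,2,3,4,6,7} D(X)={2,3,4,5,6,7} D(Z)={1,4,5,6,7}: Y {1,2,3,4,6,7}->{1,2,3,4}; X {2,3,4,5,6,7}->{2,3,4,5,6}; Z {1,4,5,6,7}->{4,5,6,7} => REVISION
Constraint 3 (Z != X) on D(Z)={4,5,6,7} D(X)={2,3,4,5,6}: no change => not a revision
Total revisions = 2

Answer: 2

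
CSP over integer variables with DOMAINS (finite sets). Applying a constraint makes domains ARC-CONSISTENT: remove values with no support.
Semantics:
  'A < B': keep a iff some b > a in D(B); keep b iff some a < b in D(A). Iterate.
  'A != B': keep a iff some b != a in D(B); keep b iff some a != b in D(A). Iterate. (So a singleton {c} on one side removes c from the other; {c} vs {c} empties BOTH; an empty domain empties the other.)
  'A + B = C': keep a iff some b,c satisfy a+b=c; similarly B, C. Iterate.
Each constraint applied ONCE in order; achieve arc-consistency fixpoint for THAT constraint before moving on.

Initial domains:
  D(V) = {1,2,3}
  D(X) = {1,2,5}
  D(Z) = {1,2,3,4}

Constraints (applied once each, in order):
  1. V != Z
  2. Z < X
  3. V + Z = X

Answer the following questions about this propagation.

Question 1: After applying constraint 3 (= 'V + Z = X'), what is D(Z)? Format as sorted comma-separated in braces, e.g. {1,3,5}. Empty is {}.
Constraint 1 (V != Z) on D(V)={1,2,3} D(Z)={1,2,3,4}: no change
Constraint 2 (Z < X) on D(Z)={1,2,3,4} D(X)={1,2,5}: X {1,2,5}->{2,5}
Constraint 3 (V + Z = X) on D(V)={1,2,3} D(Z)={1,2,3,4} D(X)={2,5}: no change
So after constraint 3: D(Z) = {1,2,3,4}

Answer: {1,2,3,4}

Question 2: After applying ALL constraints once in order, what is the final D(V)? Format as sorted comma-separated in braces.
Answer: {1,2,3}

Derivation:
Constraint 1 (V != Z) on D(V)={1,2,3} D(Z)={1,2,3,4}: no change
Constraint 2 (Z < X) on D(Z)={1,2,3,4} D(X)={1,2,5}: X {1,2,5}->{2,5}
Constraint 3 (V + Z = X) on D(V)={1,2,3} D(Z)={1,2,3,4} D(X)={2,5}: no change
So after all 3 constraints: D(V) = {1,2,3}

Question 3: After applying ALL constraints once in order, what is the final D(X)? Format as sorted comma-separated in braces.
Answer: {2,5}

Derivation:
Constraint 1 (V != Z) on D(V)={1,2,3} D(Z)={1,2,3,4}: no change
Constraint 2 (Z < X) on D(Z)={1,2,3,4} D(X)={1,2,5}: X {1,2,5}->{2,5}
Constraint 3 (V + Z = X) on D(V)={1,2,3} D(Z)={1,2,3,4} D(X)={2,5}: no change
So after all 3 constraints: D(X) = {2,5}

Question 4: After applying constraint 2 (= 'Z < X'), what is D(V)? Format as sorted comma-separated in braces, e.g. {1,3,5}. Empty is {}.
Answer: {1,2,3}

Derivation:
Constraint 1 (V != Z) on D(V)={1,2,3} D(Z)={1,2,3,4}: no change
Constraint 2 (Z < X) on D(Z)={1,2,3,4} D(X)={1,2,5}: X {1,2,5}->{2,5}
So after constraint 2: D(V) = {1,2,3}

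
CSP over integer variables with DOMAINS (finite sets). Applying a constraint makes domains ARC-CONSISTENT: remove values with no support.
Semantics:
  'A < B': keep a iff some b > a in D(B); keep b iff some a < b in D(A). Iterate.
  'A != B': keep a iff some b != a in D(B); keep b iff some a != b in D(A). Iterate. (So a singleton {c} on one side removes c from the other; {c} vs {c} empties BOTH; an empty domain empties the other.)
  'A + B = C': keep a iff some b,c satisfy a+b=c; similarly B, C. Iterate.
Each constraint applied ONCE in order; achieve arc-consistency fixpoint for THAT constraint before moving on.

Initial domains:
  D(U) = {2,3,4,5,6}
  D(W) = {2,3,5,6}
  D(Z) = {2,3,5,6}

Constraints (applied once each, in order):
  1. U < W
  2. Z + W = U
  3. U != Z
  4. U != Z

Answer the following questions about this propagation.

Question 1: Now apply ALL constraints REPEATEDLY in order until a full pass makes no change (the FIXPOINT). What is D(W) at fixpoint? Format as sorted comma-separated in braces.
pass 0 (initial): D(W)={2,3,5,6}
pass 1: U {2,3,4,5,6}->{5}; W {2,3,5,6}->{3}; Z {2,3,5,6}->{2}
pass 2: U {5}->{}; W {3}->{}; Z {2}->{}
pass 3: no change
Fixpoint after 3 passes: D(W) = {}

Answer: {}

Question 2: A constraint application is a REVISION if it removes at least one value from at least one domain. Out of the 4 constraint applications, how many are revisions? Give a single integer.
Constraint 1 (U < W) on D(U)={2,3,4,5,6} D(W)={2,3,5,6}: U {2,3,4,5,6}->{2,3,4,5}; W {2,3,5,6}->{3,5,6} => REVISION
Constraint 2 (Z + W = U) on D(Z)={2,3,5,6} D(W)={3,5,6} D(U)={2,3,4,5}: Z {2,3,5,6}->{2}; W {3,5,6}->{3}; U {2,3,4,5}->{5} => REVISION
Constraint 3 (U != Z) on D(U)={5} D(Z)={2}: no change => not a revision
Constraint 4 (U != Z) on D(U)={5} D(Z)={2}: no change => not a revision
Total revisions = 2

Answer: 2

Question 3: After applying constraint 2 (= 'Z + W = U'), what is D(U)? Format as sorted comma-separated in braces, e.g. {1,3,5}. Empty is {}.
Constraint 1 (U < W) on D(U)={2,3,4,5,6} D(W)={2,3,5,6}: U {2,3,4,5,6}->{2,3,4,5}; W {2,3,5,6}->{3,5,6}
Constraint 2 (Z + W = U) on D(Z)={2,3,5,6} D(W)={3,5,6} D(U)={2,3,4,5}: Z {2,3,5,6}->{2}; W {3,5,6}->{3}; U {2,3,4,5}->{5}
So after constraint 2: D(U) = {5}

Answer: {5}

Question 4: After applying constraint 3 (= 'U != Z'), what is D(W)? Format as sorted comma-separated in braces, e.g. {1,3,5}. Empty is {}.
Constraint 1 (U < W) on D(U)={2,3,4,5,6} D(W)={2,3,5,6}: U {2,3,4,5,6}->{2,3,4,5}; W {2,3,5,6}->{3,5,6}
Constraint 2 (Z + W = U) on D(Z)={2,3,5,6} D(W)={3,5,6} D(U)={2,3,4,5}: Z {2,3,5,6}->{2}; W {3,5,6}->{3}; U {2,3,4,5}->{5}
Constraint 3 (U != Z) on D(U)={5} D(Z)={2}: no change
So after constraint 3: D(W) = {3}

Answer: {3}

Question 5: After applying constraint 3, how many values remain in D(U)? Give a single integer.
Answer: 1

Derivation:
Constraint 1 (U < W) on D(U)={2,3,4,5,6} D(W)={2,3,5,6}: U {2,3,4,5,6}->{2,3,4,5}; W {2,3,5,6}->{3,5,6}
Constraint 2 (Z + W = U) on D(Z)={2,3,5,6} D(W)={3,5,6} D(U)={2,3,4,5}: Z {2,3,5,6}->{2}; W {3,5,6}->{3}; U {2,3,4,5}->{5}
Constraint 3 (U != Z) on D(U)={5} D(Z)={2}: no change
So after constraint 3: D(U)={5}, size = 1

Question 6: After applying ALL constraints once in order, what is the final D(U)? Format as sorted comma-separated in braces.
Answer: {5}

Derivation:
Constraint 1 (U < W) on D(U)={2,3,4,5,6} D(W)={2,3,5,6}: U {2,3,4,5,6}->{2,3,4,5}; W {2,3,5,6}->{3,5,6}
Constraint 2 (Z + W = U) on D(Z)={2,3,5,6} D(W)={3,5,6} D(U)={2,3,4,5}: Z {2,3,5,6}->{2}; W {3,5,6}->{3}; U {2,3,4,5}->{5}
Constraint 3 (U != Z) on D(U)={5} D(Z)={2}: no change
Constraint 4 (U != Z) on D(U)={5} D(Z)={2}: no change
So after all 4 constraints: D(U) = {5}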